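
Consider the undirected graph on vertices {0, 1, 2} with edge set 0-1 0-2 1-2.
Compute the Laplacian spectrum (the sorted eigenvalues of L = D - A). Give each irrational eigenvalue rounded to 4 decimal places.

[0, 3, 3]

With the vertex order [0, 1, 2], the degrees are [2, 2, 2], giving D = diag(2, 2, 2) and L = D - A. Since every row of L sums to 0, the all-ones vector is in the kernel and 0 is an eigenvalue. There is one zero in the spectrum, matching the 1 component.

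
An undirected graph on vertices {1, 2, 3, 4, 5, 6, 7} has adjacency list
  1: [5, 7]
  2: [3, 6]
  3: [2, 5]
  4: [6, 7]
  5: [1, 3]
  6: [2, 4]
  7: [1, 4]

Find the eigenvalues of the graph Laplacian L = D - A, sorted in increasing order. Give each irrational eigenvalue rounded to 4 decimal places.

With the vertex order [1, 2, 3, 4, 5, 6, 7], the degrees are [2, 2, 2, 2, 2, 2, 2], giving D = diag(2, 2, 2, 2, 2, 2, 2) and L = D - A. Diagonalising L (or applying a numerical eigensolver to the 7x7 matrix) gives the spectrum above. The single zero eigenvalue shows the graph is connected. There is one zero in the spectrum, matching the 1 component.

[0, 0.7530, 0.7530, 2.4450, 2.4450, 3.8019, 3.8019]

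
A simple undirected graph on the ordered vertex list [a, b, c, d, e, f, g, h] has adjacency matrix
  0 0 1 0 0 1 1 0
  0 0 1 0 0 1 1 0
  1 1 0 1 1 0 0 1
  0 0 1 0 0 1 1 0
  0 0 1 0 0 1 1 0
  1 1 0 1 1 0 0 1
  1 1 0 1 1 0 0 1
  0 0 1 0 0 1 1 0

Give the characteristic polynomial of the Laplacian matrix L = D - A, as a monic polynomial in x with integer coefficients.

Each diagonal entry of L is the vertex degree and each off-diagonal entry is -1 where an edge is present, 0 otherwise; in the order [a, b, c, d, e, f, g, h] the diagonal is [3, 3, 5, 3, 3, 5, 5, 3]. L has integer entries, so p(x) = det(xI - L) has integer coefficients. Expanding the determinant yields x^8 - 30x^7 + 375x^6 - 2540x^5 + 10095x^4 - 23598x^3 + 30105x^2 - 16200x. The coefficient of x^7 equals -trace(L) = -30, matching the sum of degrees. The largest eigenvalue, 8, is at most the vertex count 8.

x^8 - 30x^7 + 375x^6 - 2540x^5 + 10095x^4 - 23598x^3 + 30105x^2 - 16200x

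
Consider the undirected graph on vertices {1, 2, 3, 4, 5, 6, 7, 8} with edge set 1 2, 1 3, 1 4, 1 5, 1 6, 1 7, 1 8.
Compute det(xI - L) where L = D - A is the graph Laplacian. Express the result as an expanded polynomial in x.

Reading degrees in the order [1, 2, 3, 4, 5, 6, 7, 8] gives [7, 1, 1, 1, 1, 1, 1, 1]; set D = diag(7, 1, 1, 1, 1, 1, 1, 1) and form L = D - A. L has integer entries, so p(x) = det(xI - L) has integer coefficients. Expanding the determinant yields x^8 - 14x^7 + 63x^6 - 140x^5 + 175x^4 - 126x^3 + 49x^2 - 8x. Since p(0) = det(-L) = 0, x divides p(x). There is one zero in the spectrum, matching the 1 component.

x^8 - 14x^7 + 63x^6 - 140x^5 + 175x^4 - 126x^3 + 49x^2 - 8x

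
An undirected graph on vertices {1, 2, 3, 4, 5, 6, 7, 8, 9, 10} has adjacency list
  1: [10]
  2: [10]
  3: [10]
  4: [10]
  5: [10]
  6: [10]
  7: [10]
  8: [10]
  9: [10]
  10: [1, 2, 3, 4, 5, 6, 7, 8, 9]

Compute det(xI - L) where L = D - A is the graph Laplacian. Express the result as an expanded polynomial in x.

x^10 - 18x^9 + 108x^8 - 336x^7 + 630x^6 - 756x^5 + 588x^4 - 288x^3 + 81x^2 - 10x

Reading degrees in the order [1, 2, 3, 4, 5, 6, 7, 8, 9, 10] gives [1, 1, 1, 1, 1, 1, 1, 1, 1, 9]; set D = diag(1, 1, 1, 1, 1, 1, 1, 1, 1, 9) and form L = D - A. Computing det(xI - L) by cofactor expansion (or equivalently via sum-over-permutations) gives x^10 - 18x^9 + 108x^8 - 336x^7 + 630x^6 - 756x^5 + 588x^4 - 288x^3 + 81x^2 - 10x. The coefficient of x^9 equals -trace(L) = -18, matching the sum of degrees.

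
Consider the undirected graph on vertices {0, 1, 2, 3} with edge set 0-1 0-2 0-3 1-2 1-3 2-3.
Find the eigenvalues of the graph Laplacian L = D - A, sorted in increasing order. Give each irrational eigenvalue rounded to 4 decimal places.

With the vertex order [0, 1, 2, 3], the degrees are [3, 3, 3, 3], giving D = diag(3, 3, 3, 3) and L = D - A. Diagonalising L (or applying a numerical eigensolver to the 4x4 matrix) gives the spectrum above. The single zero eigenvalue shows the graph is connected. The eigenvalues sum to 12, which equals trace(L) = 2|E|.

[0, 4, 4, 4]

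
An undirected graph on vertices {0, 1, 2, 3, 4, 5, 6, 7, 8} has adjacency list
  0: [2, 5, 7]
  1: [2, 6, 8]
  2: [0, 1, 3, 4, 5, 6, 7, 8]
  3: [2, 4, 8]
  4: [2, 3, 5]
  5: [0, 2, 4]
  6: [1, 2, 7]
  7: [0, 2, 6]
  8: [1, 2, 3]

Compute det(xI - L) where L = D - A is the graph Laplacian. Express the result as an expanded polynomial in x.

x^9 - 32x^8 + 428x^7 - 3136x^6 + 13786x^5 - 37232x^4 + 60276x^3 - 53424x^2 + 19845x

Reading degrees in the order [0, 1, 2, 3, 4, 5, 6, 7, 8] gives [3, 3, 8, 3, 3, 3, 3, 3, 3]; set D = diag(3, 3, 8, 3, 3, 3, 3, 3, 3) and form L = D - A. Computing det(xI - L) by cofactor expansion (or equivalently via sum-over-permutations) gives x^9 - 32x^8 + 428x^7 - 3136x^6 + 13786x^5 - 37232x^4 + 60276x^3 - 53424x^2 + 19845x. The constant term is 0 because L is singular (the all-ones vector lies in its kernel). The largest eigenvalue, 9, is at most the vertex count 9.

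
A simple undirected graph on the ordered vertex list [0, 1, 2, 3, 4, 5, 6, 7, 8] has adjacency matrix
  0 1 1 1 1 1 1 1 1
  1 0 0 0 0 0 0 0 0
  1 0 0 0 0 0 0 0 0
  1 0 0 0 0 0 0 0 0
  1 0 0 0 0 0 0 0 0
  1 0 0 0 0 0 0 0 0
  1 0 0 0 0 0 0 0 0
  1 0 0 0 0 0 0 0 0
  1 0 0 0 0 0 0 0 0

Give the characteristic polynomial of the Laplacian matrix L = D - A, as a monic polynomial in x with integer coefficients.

With the vertex order [0, 1, 2, 3, 4, 5, 6, 7, 8], the degrees are [8, 1, 1, 1, 1, 1, 1, 1, 1], giving D = diag(8, 1, 1, 1, 1, 1, 1, 1, 1) and L = D - A. Computing det(xI - L) by cofactor expansion (or equivalently via sum-over-permutations) gives x^9 - 16x^8 + 84x^7 - 224x^6 + 350x^5 - 336x^4 + 196x^3 - 64x^2 + 9x. The coefficient of x^8 equals -trace(L) = -16, matching the sum of degrees. There is one zero in the spectrum, matching the 1 component.

x^9 - 16x^8 + 84x^7 - 224x^6 + 350x^5 - 336x^4 + 196x^3 - 64x^2 + 9x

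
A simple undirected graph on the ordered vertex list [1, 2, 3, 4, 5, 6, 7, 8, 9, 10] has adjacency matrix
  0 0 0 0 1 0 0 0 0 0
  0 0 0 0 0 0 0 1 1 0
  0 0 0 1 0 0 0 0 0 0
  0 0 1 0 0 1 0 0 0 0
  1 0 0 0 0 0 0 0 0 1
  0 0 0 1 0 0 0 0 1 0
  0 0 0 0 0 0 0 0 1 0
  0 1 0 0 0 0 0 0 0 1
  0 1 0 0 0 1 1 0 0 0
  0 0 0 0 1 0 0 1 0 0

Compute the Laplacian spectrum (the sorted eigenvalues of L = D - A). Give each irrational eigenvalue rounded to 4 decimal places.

[0, 0.1172, 0.3820, 0.7586, 1.3820, 1.6674, 2.6180, 3.0846, 3.6180, 4.3721]

With the vertex order [1, 2, 3, 4, 5, 6, 7, 8, 9, 10], the degrees are [1, 2, 1, 2, 2, 2, 1, 2, 3, 2], giving D = diag(1, 2, 1, 2, 2, 2, 1, 2, 3, 2) and L = D - A. Since every row of L sums to 0, the all-ones vector is in the kernel and 0 is an eigenvalue. The single zero eigenvalue shows the graph is connected. The eigenvalues sum to 18, which equals trace(L) = 2|E|.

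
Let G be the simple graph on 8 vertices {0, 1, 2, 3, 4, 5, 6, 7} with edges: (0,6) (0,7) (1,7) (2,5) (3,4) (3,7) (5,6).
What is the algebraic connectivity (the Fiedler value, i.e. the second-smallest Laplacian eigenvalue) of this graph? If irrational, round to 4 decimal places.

With the vertex order [0, 1, 2, 3, 4, 5, 6, 7], the degrees are [2, 1, 1, 2, 1, 2, 2, 3], giving D = diag(2, 1, 1, 2, 1, 2, 2, 3) and L = D - A. Computing the eigenvalues of L and sorting gives [0, 0.1864, 0.5858, 1, 2, 2.4707, 3.4142, 4.3429]. The Fiedler value lambda_2 = 0.1864 is strictly positive, so the graph is connected. There is one zero in the spectrum, matching the 1 component.

0.1864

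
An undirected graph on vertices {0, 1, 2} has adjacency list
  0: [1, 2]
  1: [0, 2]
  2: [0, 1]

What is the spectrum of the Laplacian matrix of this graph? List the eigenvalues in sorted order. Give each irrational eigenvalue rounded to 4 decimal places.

With the vertex order [0, 1, 2], the degrees are [2, 2, 2], giving D = diag(2, 2, 2) and L = D - A. Diagonalising L (or applying a numerical eigensolver to the 3x3 matrix) gives the spectrum above. The single zero eigenvalue shows the graph is connected. The eigenvalues sum to 6, which equals trace(L) = 2|E|. There is one zero in the spectrum, matching the 1 component.

[0, 3, 3]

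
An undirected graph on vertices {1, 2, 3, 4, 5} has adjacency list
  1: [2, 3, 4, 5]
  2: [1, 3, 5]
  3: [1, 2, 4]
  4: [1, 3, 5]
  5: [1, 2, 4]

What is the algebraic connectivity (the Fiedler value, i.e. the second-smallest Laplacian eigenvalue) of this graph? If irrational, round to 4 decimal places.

Reading degrees in the order [1, 2, 3, 4, 5] gives [4, 3, 3, 3, 3]; set D = diag(4, 3, 3, 3, 3) and form L = D - A. Computing the eigenvalues of L and sorting gives [0, 3, 3, 5, 5]. The Fiedler value lambda_2 = 3 is strictly positive, so the graph is connected. By the matrix-tree theorem the graph has (1/5) * product of the nonzero eigenvalues = 45 spanning trees.

3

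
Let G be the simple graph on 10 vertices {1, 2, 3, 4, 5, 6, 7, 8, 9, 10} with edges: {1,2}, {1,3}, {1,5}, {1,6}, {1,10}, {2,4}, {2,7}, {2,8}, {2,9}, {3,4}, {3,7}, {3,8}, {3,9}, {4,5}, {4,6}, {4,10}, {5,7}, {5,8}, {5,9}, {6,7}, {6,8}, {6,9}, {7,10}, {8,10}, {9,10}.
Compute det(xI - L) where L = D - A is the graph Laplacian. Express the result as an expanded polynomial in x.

Each diagonal entry of L is the vertex degree and each off-diagonal entry is -1 where an edge is present, 0 otherwise; in the order [1, 2, 3, 4, 5, 6, 7, 8, 9, 10] the diagonal is [5, 5, 5, 5, 5, 5, 5, 5, 5, 5]. L has integer entries, so p(x) = det(xI - L) has integer coefficients. Expanding the determinant yields x^10 - 50x^9 + 1100x^8 - 14000x^7 + 113750x^6 - 612500x^5 + 2187500x^4 - 5000000x^3 + 6640625x^2 - 3906250x. The constant term is 0 because L is singular (the all-ones vector lies in its kernel). The eigenvalues sum to 50, which equals trace(L) = 2|E|. The largest eigenvalue, 10, is at most the vertex count 10.

x^10 - 50x^9 + 1100x^8 - 14000x^7 + 113750x^6 - 612500x^5 + 2187500x^4 - 5000000x^3 + 6640625x^2 - 3906250x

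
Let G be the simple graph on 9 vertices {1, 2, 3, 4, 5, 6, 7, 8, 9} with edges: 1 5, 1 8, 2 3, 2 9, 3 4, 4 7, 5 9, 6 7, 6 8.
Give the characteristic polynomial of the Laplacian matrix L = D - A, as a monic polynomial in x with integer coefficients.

x^9 - 18x^8 + 135x^7 - 546x^6 + 1287x^5 - 1782x^4 + 1386x^3 - 540x^2 + 81x

With the vertex order [1, 2, 3, 4, 5, 6, 7, 8, 9], the degrees are [2, 2, 2, 2, 2, 2, 2, 2, 2], giving D = diag(2, 2, 2, 2, 2, 2, 2, 2, 2) and L = D - A. Computing det(xI - L) by cofactor expansion (or equivalently via sum-over-permutations) gives x^9 - 18x^8 + 135x^7 - 546x^6 + 1287x^5 - 1782x^4 + 1386x^3 - 540x^2 + 81x. The coefficient of x^8 equals -trace(L) = -18, matching the sum of degrees. The largest eigenvalue, 3.8794, is at most the vertex count 9.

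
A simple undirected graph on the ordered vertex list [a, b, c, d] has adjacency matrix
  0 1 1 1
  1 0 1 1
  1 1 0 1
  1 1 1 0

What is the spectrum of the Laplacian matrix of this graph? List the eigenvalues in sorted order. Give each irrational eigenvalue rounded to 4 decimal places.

With the vertex order [a, b, c, d], the degrees are [3, 3, 3, 3], giving D = diag(3, 3, 3, 3) and L = D - A. L is symmetric positive semidefinite, so every eigenvalue is real and nonnegative.

[0, 4, 4, 4]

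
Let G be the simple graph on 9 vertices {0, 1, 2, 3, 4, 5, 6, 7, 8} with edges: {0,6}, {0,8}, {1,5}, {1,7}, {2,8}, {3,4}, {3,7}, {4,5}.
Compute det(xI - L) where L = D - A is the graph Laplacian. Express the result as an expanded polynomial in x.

x^9 - 16x^8 + 105x^7 - 364x^6 + 715x^5 - 790x^4 + 450x^3 - 100x^2

With the vertex order [0, 1, 2, 3, 4, 5, 6, 7, 8], the degrees are [2, 2, 1, 2, 2, 2, 1, 2, 2], giving D = diag(2, 2, 1, 2, 2, 2, 1, 2, 2) and L = D - A. L has integer entries, so p(x) = det(xI - L) has integer coefficients. Expanding the determinant yields x^9 - 16x^8 + 105x^7 - 364x^6 + 715x^5 - 790x^4 + 450x^3 - 100x^2. Since p(0) = det(-L) = 0, x divides p(x). There are 2 zeros in the spectrum, matching the 2 components. The eigenvalues sum to 16, which equals trace(L) = 2|E|.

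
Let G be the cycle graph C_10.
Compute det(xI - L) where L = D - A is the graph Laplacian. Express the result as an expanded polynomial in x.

x^10 - 20x^9 + 170x^8 - 800x^7 + 2275x^6 - 4004x^5 + 4290x^4 - 2640x^3 + 825x^2 - 100x

The graph has 10 vertices and degree multiset [2, 2, 2, 2, 2, 2, 2, 2, 2, 2]; D is the diagonal matrix of degrees and L = D - A. Computing det(xI - L) by cofactor expansion (or equivalently via sum-over-permutations) gives x^10 - 20x^9 + 170x^8 - 800x^7 + 2275x^6 - 4004x^5 + 4290x^4 - 2640x^3 + 825x^2 - 100x. Since p(0) = det(-L) = 0, x divides p(x). The largest eigenvalue, 4, is at most the vertex count 10.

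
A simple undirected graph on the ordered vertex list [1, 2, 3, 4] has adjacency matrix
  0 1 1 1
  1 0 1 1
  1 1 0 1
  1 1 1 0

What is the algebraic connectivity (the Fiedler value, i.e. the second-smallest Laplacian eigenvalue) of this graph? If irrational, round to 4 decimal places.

Reading degrees in the order [1, 2, 3, 4] gives [3, 3, 3, 3]; set D = diag(3, 3, 3, 3) and form L = D - A. The smallest Laplacian eigenvalue is always 0. The next one, lambda_2 = 4, measures how hard the graph is to disconnect: larger values mean better connectivity. The largest eigenvalue, 4, is at most the vertex count 4. The eigenvalues sum to 12, which equals trace(L) = 2|E|.

4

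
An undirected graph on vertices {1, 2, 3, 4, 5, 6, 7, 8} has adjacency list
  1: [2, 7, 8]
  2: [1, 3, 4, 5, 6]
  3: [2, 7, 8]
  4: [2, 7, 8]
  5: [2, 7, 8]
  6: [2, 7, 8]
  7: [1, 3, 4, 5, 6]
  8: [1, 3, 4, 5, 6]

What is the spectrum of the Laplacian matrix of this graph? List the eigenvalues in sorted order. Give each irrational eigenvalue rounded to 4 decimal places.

[0, 3, 3, 3, 3, 5, 5, 8]

Reading degrees in the order [1, 2, 3, 4, 5, 6, 7, 8] gives [3, 5, 3, 3, 3, 3, 5, 5]; set D = diag(3, 5, 3, 3, 3, 3, 5, 5) and form L = D - A. The multiplicity of 0 as a Laplacian eigenvalue equals the number of connected components. The single zero eigenvalue shows the graph is connected. By the matrix-tree theorem the graph has (1/8) * product of the nonzero eigenvalues = 2025 spanning trees.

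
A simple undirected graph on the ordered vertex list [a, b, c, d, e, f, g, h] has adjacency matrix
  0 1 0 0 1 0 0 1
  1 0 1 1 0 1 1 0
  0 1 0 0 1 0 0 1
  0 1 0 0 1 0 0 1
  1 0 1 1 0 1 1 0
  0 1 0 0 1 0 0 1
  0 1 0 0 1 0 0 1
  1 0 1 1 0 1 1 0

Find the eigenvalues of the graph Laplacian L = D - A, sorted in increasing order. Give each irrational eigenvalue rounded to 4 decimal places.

With the vertex order [a, b, c, d, e, f, g, h], the degrees are [3, 5, 3, 3, 5, 3, 3, 5], giving D = diag(3, 5, 3, 3, 5, 3, 3, 5) and L = D - A. Since every row of L sums to 0, the all-ones vector is in the kernel and 0 is an eigenvalue. The single zero eigenvalue shows the graph is connected.

[0, 3, 3, 3, 3, 5, 5, 8]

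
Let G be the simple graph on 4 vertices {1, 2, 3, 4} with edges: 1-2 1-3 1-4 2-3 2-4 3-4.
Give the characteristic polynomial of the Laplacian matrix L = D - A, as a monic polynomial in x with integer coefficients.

x^4 - 12x^3 + 48x^2 - 64x

With the vertex order [1, 2, 3, 4], the degrees are [3, 3, 3, 3], giving D = diag(3, 3, 3, 3) and L = D - A. Computing det(xI - L) by cofactor expansion (or equivalently via sum-over-permutations) gives x^4 - 12x^3 + 48x^2 - 64x. The constant term is 0 because L is singular (the all-ones vector lies in its kernel).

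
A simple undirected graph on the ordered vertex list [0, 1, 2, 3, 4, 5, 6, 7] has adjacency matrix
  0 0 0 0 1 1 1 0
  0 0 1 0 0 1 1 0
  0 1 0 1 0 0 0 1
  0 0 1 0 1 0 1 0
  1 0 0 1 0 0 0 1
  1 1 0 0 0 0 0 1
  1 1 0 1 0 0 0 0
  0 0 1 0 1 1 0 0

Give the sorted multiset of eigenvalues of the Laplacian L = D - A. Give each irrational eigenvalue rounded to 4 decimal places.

[0, 2, 2, 2, 4, 4, 4, 6]

With the vertex order [0, 1, 2, 3, 4, 5, 6, 7], the degrees are [3, 3, 3, 3, 3, 3, 3, 3], giving D = diag(3, 3, 3, 3, 3, 3, 3, 3) and L = D - A. Since every row of L sums to 0, the all-ones vector is in the kernel and 0 is an eigenvalue. The eigenvalues sum to 24, which equals trace(L) = 2|E|. The largest eigenvalue, 6, is at most the vertex count 8.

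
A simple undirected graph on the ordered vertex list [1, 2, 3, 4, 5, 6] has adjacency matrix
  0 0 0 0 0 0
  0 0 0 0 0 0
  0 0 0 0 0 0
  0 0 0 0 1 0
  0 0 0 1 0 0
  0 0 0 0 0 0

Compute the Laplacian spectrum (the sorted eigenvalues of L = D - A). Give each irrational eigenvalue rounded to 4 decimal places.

[0, 0, 0, 0, 0, 2]

Each diagonal entry of L is the vertex degree and each off-diagonal entry is -1 where an edge is present, 0 otherwise; in the order [1, 2, 3, 4, 5, 6] the diagonal is [0, 0, 0, 1, 1, 0]. Since every row of L sums to 0, the all-ones vector is in the kernel and 0 is an eigenvalue. The 5 zero eigenvalues correspond to the 5 connected components. There are 5 zeros in the spectrum, matching the 5 components.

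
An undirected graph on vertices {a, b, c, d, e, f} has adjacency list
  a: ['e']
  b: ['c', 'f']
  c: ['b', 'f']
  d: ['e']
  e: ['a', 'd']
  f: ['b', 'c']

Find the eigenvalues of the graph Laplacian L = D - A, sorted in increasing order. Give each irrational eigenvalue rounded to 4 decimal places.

[0, 0, 1, 3, 3, 3]

Reading degrees in the order [a, b, c, d, e, f] gives [1, 2, 2, 1, 2, 2]; set D = diag(1, 2, 2, 1, 2, 2) and form L = D - A. The multiplicity of 0 as a Laplacian eigenvalue equals the number of connected components. The 2 zero eigenvalues correspond to the 2 connected components. The eigenvalues sum to 10, which equals trace(L) = 2|E|.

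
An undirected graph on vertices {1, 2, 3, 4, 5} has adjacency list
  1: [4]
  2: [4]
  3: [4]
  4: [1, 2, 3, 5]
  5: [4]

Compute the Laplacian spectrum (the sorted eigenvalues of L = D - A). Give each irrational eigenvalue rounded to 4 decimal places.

Each diagonal entry of L is the vertex degree and each off-diagonal entry is -1 where an edge is present, 0 otherwise; in the order [1, 2, 3, 4, 5] the diagonal is [1, 1, 1, 4, 1]. Diagonalising L (or applying a numerical eigensolver to the 5x5 matrix) gives the spectrum above. The eigenvalues sum to 8, which equals trace(L) = 2|E|. By the matrix-tree theorem the graph has (1/5) * product of the nonzero eigenvalues = 1 spanning tree.

[0, 1, 1, 1, 5]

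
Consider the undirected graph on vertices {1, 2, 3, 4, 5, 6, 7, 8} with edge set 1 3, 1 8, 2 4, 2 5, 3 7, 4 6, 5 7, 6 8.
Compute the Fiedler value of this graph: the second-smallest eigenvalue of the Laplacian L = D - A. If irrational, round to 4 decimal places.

Each diagonal entry of L is the vertex degree and each off-diagonal entry is -1 where an edge is present, 0 otherwise; in the order [1, 2, 3, 4, 5, 6, 7, 8] the diagonal is [2, 2, 2, 2, 2, 2, 2, 2]. The sorted Laplacian eigenvalues are [0, 0.5858, 0.5858, 2, 2, 3.4142, 3.4142, 4]; the algebraic connectivity is the second entry, 0.5858. There is one zero in the spectrum, matching the 1 component.

0.5858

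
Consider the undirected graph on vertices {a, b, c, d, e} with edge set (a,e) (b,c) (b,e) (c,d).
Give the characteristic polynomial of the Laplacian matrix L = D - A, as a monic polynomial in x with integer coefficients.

Each diagonal entry of L is the vertex degree and each off-diagonal entry is -1 where an edge is present, 0 otherwise; in the order [a, b, c, d, e] the diagonal is [1, 2, 2, 1, 2]. L has integer entries, so p(x) = det(xI - L) has integer coefficients. Expanding the determinant yields x^5 - 8x^4 + 21x^3 - 20x^2 + 5x. The coefficient of x^4 equals -trace(L) = -8, matching the sum of degrees. By the matrix-tree theorem the graph has (1/5) * product of the nonzero eigenvalues = 1 spanning tree.

x^5 - 8x^4 + 21x^3 - 20x^2 + 5x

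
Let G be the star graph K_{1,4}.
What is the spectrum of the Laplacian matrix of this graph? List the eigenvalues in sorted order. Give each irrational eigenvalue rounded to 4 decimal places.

[0, 1, 1, 1, 5]

The graph has 5 vertices and degree multiset [4, 1, 1, 1, 1]; D is the diagonal matrix of degrees and L = D - A. Diagonalising L (or applying a numerical eigensolver to the 5x5 matrix) gives the spectrum above. The eigenvalues sum to 8, which equals trace(L) = 2|E|.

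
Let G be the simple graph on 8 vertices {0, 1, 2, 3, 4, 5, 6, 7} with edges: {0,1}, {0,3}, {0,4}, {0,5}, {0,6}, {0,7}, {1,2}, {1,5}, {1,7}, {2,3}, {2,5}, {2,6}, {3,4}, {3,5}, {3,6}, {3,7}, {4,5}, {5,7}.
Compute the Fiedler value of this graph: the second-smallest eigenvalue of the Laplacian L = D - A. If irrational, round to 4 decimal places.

2.5947

With the vertex order [0, 1, 2, 3, 4, 5, 6, 7], the degrees are [6, 4, 4, 6, 3, 6, 3, 4], giving D = diag(6, 4, 4, 6, 3, 6, 3, 4) and L = D - A. Computing the eigenvalues of L and sorting gives [0, 2.5947, 2.8884, 4.0803, 5.0705, 6.6208, 7.2744, 7.4709]. The Fiedler value lambda_2 = 2.5947 is strictly positive, so the graph is connected. The eigenvalues sum to 36, which equals trace(L) = 2|E|.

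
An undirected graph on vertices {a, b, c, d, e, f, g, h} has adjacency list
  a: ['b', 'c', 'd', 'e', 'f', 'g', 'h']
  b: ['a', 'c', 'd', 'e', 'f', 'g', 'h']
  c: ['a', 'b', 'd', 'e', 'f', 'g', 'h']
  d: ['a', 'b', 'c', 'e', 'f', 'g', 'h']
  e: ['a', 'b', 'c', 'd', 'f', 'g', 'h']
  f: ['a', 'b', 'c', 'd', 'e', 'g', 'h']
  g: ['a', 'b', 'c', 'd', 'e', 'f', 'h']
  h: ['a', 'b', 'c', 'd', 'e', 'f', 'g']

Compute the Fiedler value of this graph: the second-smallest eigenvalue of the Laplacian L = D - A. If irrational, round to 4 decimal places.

8

Reading degrees in the order [a, b, c, d, e, f, g, h] gives [7, 7, 7, 7, 7, 7, 7, 7]; set D = diag(7, 7, 7, 7, 7, 7, 7, 7) and form L = D - A. Computing the eigenvalues of L and sorting gives [0, 8, 8, 8, 8, 8, 8, 8]. The Fiedler value lambda_2 = 8 is strictly positive, so the graph is connected. The eigenvalues sum to 56, which equals trace(L) = 2|E|.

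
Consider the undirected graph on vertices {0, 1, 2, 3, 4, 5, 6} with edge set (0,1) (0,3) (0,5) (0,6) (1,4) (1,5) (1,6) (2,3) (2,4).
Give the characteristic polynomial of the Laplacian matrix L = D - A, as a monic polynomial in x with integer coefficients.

Reading degrees in the order [0, 1, 2, 3, 4, 5, 6] gives [4, 4, 2, 2, 2, 2, 2]; set D = diag(4, 4, 2, 2, 2, 2, 2) and form L = D - A. Computing det(xI - L) by cofactor expansion (or equivalently via sum-over-permutations) gives x^7 - 18x^6 + 127x^5 - 446x^4 + 817x^3 - 736x^2 + 252x. The constant term is 0 because L is singular (the all-ones vector lies in its kernel). The largest eigenvalue, 5.3028, is at most the vertex count 7. By the matrix-tree theorem the graph has (1/7) * product of the nonzero eigenvalues = 36 spanning trees.

x^7 - 18x^6 + 127x^5 - 446x^4 + 817x^3 - 736x^2 + 252x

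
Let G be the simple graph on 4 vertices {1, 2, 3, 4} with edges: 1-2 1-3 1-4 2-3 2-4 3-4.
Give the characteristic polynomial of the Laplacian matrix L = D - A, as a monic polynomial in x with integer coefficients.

x^4 - 12x^3 + 48x^2 - 64x

Each diagonal entry of L is the vertex degree and each off-diagonal entry is -1 where an edge is present, 0 otherwise; in the order [1, 2, 3, 4] the diagonal is [3, 3, 3, 3]. The eigenvalues of L are [0, 4, 4, 4]; the characteristic polynomial is the product of (x - lambda_i), which multiplies out to x^4 - 12x^3 + 48x^2 - 64x. The constant term is 0 because L is singular (the all-ones vector lies in its kernel). The eigenvalues sum to 12, which equals trace(L) = 2|E|. There is one zero in the spectrum, matching the 1 component.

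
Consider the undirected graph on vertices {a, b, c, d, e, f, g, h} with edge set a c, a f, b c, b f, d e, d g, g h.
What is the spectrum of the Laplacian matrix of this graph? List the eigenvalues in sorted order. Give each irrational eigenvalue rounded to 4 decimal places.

With the vertex order [a, b, c, d, e, f, g, h], the degrees are [2, 2, 2, 2, 1, 2, 2, 1], giving D = diag(2, 2, 2, 2, 1, 2, 2, 1) and L = D - A. Since every row of L sums to 0, the all-ones vector is in the kernel and 0 is an eigenvalue. The 2 zero eigenvalues correspond to the 2 connected components.

[0, 0, 0.5858, 2, 2, 2, 3.4142, 4]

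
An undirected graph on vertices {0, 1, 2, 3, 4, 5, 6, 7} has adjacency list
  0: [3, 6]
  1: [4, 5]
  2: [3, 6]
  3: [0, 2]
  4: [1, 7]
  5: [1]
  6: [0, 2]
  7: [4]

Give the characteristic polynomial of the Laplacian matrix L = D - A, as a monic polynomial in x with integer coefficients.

x^8 - 14x^7 + 78x^6 - 220x^5 + 328x^4 - 240x^3 + 64x^2

With the vertex order [0, 1, 2, 3, 4, 5, 6, 7], the degrees are [2, 2, 2, 2, 2, 1, 2, 1], giving D = diag(2, 2, 2, 2, 2, 1, 2, 1) and L = D - A. L has integer entries, so p(x) = det(xI - L) has integer coefficients. Expanding the determinant yields x^8 - 14x^7 + 78x^6 - 220x^5 + 328x^4 - 240x^3 + 64x^2. The coefficient of x^7 equals -trace(L) = -14, matching the sum of degrees.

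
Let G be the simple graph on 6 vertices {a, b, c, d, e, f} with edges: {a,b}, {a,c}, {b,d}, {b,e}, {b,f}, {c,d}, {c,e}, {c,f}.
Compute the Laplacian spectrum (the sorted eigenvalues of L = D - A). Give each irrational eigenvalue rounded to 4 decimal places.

With the vertex order [a, b, c, d, e, f], the degrees are [2, 4, 4, 2, 2, 2], giving D = diag(2, 4, 4, 2, 2, 2) and L = D - A. Since every row of L sums to 0, the all-ones vector is in the kernel and 0 is an eigenvalue. The single zero eigenvalue shows the graph is connected. By the matrix-tree theorem the graph has (1/6) * product of the nonzero eigenvalues = 32 spanning trees. The eigenvalues sum to 16, which equals trace(L) = 2|E|.

[0, 2, 2, 2, 4, 6]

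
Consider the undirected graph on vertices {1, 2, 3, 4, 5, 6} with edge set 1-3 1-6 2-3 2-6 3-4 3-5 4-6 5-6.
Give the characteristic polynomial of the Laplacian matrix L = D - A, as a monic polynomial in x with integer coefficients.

x^6 - 16x^5 + 96x^4 - 272x^3 + 368x^2 - 192x

Reading degrees in the order [1, 2, 3, 4, 5, 6] gives [2, 2, 4, 2, 2, 4]; set D = diag(2, 2, 4, 2, 2, 4) and form L = D - A. The eigenvalues of L are [0, 2, 2, 2, 4, 6]; the characteristic polynomial is the product of (x - lambda_i), which multiplies out to x^6 - 16x^5 + 96x^4 - 272x^3 + 368x^2 - 192x. Since p(0) = det(-L) = 0, x divides p(x). By the matrix-tree theorem the graph has (1/6) * product of the nonzero eigenvalues = 32 spanning trees. There is one zero in the spectrum, matching the 1 component.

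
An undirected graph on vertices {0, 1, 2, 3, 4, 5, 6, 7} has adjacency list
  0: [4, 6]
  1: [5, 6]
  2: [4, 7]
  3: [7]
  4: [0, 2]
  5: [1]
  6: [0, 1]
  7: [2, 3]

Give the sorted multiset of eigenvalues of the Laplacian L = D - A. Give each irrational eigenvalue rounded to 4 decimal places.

With the vertex order [0, 1, 2, 3, 4, 5, 6, 7], the degrees are [2, 2, 2, 1, 2, 1, 2, 2], giving D = diag(2, 2, 2, 1, 2, 1, 2, 2) and L = D - A. L is symmetric positive semidefinite, so every eigenvalue is real and nonnegative. There is one zero in the spectrum, matching the 1 component.

[0, 0.1522, 0.5858, 1.2346, 2, 2.7654, 3.4142, 3.8478]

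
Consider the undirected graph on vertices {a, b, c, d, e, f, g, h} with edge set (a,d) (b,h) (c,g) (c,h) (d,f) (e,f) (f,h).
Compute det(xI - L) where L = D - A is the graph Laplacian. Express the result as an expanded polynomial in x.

x^8 - 14x^7 + 76x^6 - 204x^5 + 286x^4 - 204x^3 + 68x^2 - 8x

Each diagonal entry of L is the vertex degree and each off-diagonal entry is -1 where an edge is present, 0 otherwise; in the order [a, b, c, d, e, f, g, h] the diagonal is [1, 1, 2, 2, 1, 3, 1, 3]. Computing det(xI - L) by cofactor expansion (or equivalently via sum-over-permutations) gives x^8 - 14x^7 + 76x^6 - 204x^5 + 286x^4 - 204x^3 + 68x^2 - 8x. The coefficient of x^7 equals -trace(L) = -14, matching the sum of degrees.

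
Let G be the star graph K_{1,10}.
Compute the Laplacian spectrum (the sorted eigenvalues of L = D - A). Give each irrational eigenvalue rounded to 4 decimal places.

[0, 1, 1, 1, 1, 1, 1, 1, 1, 1, 11]

The graph has 11 vertices and degree multiset [10, 1, 1, 1, 1, 1, 1, 1, 1, 1, 1]; D is the diagonal matrix of degrees and L = D - A. L is symmetric positive semidefinite, so every eigenvalue is real and nonnegative. The single zero eigenvalue shows the graph is connected.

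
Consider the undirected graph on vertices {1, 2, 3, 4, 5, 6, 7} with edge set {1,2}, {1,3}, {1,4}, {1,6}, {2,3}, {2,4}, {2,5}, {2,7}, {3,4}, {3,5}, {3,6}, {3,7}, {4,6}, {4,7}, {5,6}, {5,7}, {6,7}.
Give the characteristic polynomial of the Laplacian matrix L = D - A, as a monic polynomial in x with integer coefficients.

With the vertex order [1, 2, 3, 4, 5, 6, 7], the degrees are [4, 5, 6, 5, 4, 5, 5], giving D = diag(4, 5, 6, 5, 4, 5, 5) and L = D - A. Computing det(xI - L) by cofactor expansion (or equivalently via sum-over-permutations) gives x^7 - 34x^6 + 477x^5 - 3532x^4 + 14547x^3 - 31570x^2 + 28175x. Since p(0) = det(-L) = 0, x divides p(x). The eigenvalues sum to 34, which equals trace(L) = 2|E|. By the matrix-tree theorem the graph has (1/7) * product of the nonzero eigenvalues = 4025 spanning trees.

x^7 - 34x^6 + 477x^5 - 3532x^4 + 14547x^3 - 31570x^2 + 28175x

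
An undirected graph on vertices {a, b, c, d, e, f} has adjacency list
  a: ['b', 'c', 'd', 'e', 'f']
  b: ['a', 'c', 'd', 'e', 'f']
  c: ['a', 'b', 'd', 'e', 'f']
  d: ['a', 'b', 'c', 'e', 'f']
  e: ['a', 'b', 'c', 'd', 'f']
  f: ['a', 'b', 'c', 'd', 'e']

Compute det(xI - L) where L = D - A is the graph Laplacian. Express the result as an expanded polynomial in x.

Each diagonal entry of L is the vertex degree and each off-diagonal entry is -1 where an edge is present, 0 otherwise; in the order [a, b, c, d, e, f] the diagonal is [5, 5, 5, 5, 5, 5]. L has integer entries, so p(x) = det(xI - L) has integer coefficients. Expanding the determinant yields x^6 - 30x^5 + 360x^4 - 2160x^3 + 6480x^2 - 7776x. Since p(0) = det(-L) = 0, x divides p(x). The largest eigenvalue, 6, is at most the vertex count 6.

x^6 - 30x^5 + 360x^4 - 2160x^3 + 6480x^2 - 7776x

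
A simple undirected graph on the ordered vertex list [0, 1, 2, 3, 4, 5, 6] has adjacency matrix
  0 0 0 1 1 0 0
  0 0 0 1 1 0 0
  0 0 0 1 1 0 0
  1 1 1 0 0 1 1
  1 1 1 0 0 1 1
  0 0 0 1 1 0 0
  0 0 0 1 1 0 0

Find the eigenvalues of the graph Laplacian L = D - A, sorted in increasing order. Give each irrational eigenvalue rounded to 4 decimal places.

Each diagonal entry of L is the vertex degree and each off-diagonal entry is -1 where an edge is present, 0 otherwise; in the order [0, 1, 2, 3, 4, 5, 6] the diagonal is [2, 2, 2, 5, 5, 2, 2]. The multiplicity of 0 as a Laplacian eigenvalue equals the number of connected components. The single zero eigenvalue shows the graph is connected. The eigenvalues sum to 20, which equals trace(L) = 2|E|.

[0, 2, 2, 2, 2, 5, 7]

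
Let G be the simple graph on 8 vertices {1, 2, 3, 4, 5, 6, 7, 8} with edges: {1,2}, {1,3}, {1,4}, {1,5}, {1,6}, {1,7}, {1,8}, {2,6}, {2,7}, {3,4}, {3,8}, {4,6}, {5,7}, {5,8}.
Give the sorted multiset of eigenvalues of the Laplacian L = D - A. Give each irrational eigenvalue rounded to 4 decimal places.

Reading degrees in the order [1, 2, 3, 4, 5, 6, 7, 8] gives [7, 3, 3, 3, 3, 3, 3, 3]; set D = diag(7, 3, 3, 3, 3, 3, 3, 3) and form L = D - A. The multiplicity of 0 as a Laplacian eigenvalue equals the number of connected components. The single zero eigenvalue shows the graph is connected. The eigenvalues sum to 28, which equals trace(L) = 2|E|. The largest eigenvalue, 8, is at most the vertex count 8.

[0, 1.7530, 1.7530, 3.4450, 3.4450, 4.8019, 4.8019, 8]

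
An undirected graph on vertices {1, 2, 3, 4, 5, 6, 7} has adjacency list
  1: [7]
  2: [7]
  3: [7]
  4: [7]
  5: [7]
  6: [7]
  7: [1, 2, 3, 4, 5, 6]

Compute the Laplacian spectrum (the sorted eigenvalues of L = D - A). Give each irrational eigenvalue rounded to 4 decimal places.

[0, 1, 1, 1, 1, 1, 7]

With the vertex order [1, 2, 3, 4, 5, 6, 7], the degrees are [1, 1, 1, 1, 1, 1, 6], giving D = diag(1, 1, 1, 1, 1, 1, 6) and L = D - A. L is symmetric positive semidefinite, so every eigenvalue is real and nonnegative. There is one zero in the spectrum, matching the 1 component. The largest eigenvalue, 7, is at most the vertex count 7.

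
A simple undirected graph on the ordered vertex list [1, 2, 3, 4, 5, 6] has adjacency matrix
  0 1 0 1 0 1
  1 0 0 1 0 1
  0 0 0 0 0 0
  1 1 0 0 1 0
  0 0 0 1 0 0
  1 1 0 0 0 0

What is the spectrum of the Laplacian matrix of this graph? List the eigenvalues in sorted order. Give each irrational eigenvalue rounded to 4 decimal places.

With the vertex order [1, 2, 3, 4, 5, 6], the degrees are [3, 3, 0, 3, 1, 2], giving D = diag(3, 3, 0, 3, 1, 2) and L = D - A. Diagonalising L (or applying a numerical eigensolver to the 6x6 matrix) gives the spectrum above. The 2 zero eigenvalues correspond to the 2 connected components. The largest eigenvalue, 4.4812, is at most the vertex count 6.

[0, 0, 0.8299, 2.6889, 4, 4.4812]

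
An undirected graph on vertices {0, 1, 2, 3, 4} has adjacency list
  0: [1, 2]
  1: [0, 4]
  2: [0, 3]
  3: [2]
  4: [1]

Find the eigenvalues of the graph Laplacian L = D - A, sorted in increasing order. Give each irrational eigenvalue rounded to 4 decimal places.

With the vertex order [0, 1, 2, 3, 4], the degrees are [2, 2, 2, 1, 1], giving D = diag(2, 2, 2, 1, 1) and L = D - A. Diagonalising L (or applying a numerical eigensolver to the 5x5 matrix) gives the spectrum above. The single zero eigenvalue shows the graph is connected.

[0, 0.3820, 1.3820, 2.6180, 3.6180]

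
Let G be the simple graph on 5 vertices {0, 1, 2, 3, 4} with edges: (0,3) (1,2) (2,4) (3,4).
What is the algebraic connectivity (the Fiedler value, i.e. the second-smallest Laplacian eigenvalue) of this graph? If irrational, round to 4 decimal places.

0.3820

Reading degrees in the order [0, 1, 2, 3, 4] gives [1, 1, 2, 2, 2]; set D = diag(1, 1, 2, 2, 2) and form L = D - A. Computing the eigenvalues of L and sorting gives [0, 0.3820, 1.3820, 2.6180, 3.6180]. The Fiedler value lambda_2 = 0.3820 is strictly positive, so the graph is connected. There is one zero in the spectrum, matching the 1 component.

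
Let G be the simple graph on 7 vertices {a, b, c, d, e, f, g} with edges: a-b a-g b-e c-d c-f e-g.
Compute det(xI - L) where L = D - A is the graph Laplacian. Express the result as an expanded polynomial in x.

Each diagonal entry of L is the vertex degree and each off-diagonal entry is -1 where an edge is present, 0 otherwise; in the order [a, b, c, d, e, f, g] the diagonal is [2, 2, 2, 1, 2, 1, 2]. L has integer entries, so p(x) = det(xI - L) has integer coefficients. Expanding the determinant yields x^7 - 12x^6 + 55x^5 - 120x^4 + 124x^3 - 48x^2. The coefficient of x^6 equals -trace(L) = -12, matching the sum of degrees. The largest eigenvalue, 4, is at most the vertex count 7.

x^7 - 12x^6 + 55x^5 - 120x^4 + 124x^3 - 48x^2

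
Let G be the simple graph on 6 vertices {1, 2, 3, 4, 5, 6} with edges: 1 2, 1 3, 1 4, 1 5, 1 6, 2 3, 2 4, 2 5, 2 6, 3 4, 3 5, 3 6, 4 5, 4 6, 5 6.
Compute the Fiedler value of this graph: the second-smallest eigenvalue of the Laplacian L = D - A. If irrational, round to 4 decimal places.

Reading degrees in the order [1, 2, 3, 4, 5, 6] gives [5, 5, 5, 5, 5, 5]; set D = diag(5, 5, 5, 5, 5, 5) and form L = D - A. The smallest Laplacian eigenvalue is always 0. The next one, lambda_2 = 6, measures how hard the graph is to disconnect: larger values mean better connectivity. The eigenvalues sum to 30, which equals trace(L) = 2|E|. The largest eigenvalue, 6, is at most the vertex count 6.

6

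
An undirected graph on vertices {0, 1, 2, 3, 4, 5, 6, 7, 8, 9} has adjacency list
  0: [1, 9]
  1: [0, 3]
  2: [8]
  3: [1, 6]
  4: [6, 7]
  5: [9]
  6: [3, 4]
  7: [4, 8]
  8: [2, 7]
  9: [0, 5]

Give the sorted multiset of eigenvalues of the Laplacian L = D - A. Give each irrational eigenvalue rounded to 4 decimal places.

[0, 0.0979, 0.3820, 0.8244, 1.3820, 2, 2.6180, 3.1756, 3.6180, 3.9021]

Reading degrees in the order [0, 1, 2, 3, 4, 5, 6, 7, 8, 9] gives [2, 2, 1, 2, 2, 1, 2, 2, 2, 2]; set D = diag(2, 2, 1, 2, 2, 1, 2, 2, 2, 2) and form L = D - A. Since every row of L sums to 0, the all-ones vector is in the kernel and 0 is an eigenvalue. The single zero eigenvalue shows the graph is connected.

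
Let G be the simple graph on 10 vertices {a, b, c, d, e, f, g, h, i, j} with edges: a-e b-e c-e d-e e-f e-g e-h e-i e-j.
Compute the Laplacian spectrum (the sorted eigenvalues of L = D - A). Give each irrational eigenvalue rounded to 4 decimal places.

[0, 1, 1, 1, 1, 1, 1, 1, 1, 10]

Each diagonal entry of L is the vertex degree and each off-diagonal entry is -1 where an edge is present, 0 otherwise; in the order [a, b, c, d, e, f, g, h, i, j] the diagonal is [1, 1, 1, 1, 9, 1, 1, 1, 1, 1]. Since every row of L sums to 0, the all-ones vector is in the kernel and 0 is an eigenvalue. The single zero eigenvalue shows the graph is connected. The largest eigenvalue, 10, is at most the vertex count 10.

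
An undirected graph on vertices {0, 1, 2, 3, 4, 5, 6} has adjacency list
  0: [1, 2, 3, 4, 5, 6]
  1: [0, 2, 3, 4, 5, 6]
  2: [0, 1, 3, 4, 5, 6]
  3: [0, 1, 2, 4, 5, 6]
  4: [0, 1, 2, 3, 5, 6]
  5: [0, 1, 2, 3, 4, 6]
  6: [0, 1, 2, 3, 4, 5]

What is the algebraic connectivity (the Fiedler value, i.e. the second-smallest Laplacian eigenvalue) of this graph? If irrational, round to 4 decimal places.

With the vertex order [0, 1, 2, 3, 4, 5, 6], the degrees are [6, 6, 6, 6, 6, 6, 6], giving D = diag(6, 6, 6, 6, 6, 6, 6) and L = D - A. Computing the eigenvalues of L and sorting gives [0, 7, 7, 7, 7, 7, 7]. The Fiedler value lambda_2 = 7 is strictly positive, so the graph is connected. By the matrix-tree theorem the graph has (1/7) * product of the nonzero eigenvalues = 16807 spanning trees.

7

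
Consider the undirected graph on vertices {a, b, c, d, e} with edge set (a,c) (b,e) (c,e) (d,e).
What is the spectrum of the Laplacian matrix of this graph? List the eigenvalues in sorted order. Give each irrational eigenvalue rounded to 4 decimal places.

Reading degrees in the order [a, b, c, d, e] gives [1, 1, 2, 1, 3]; set D = diag(1, 1, 2, 1, 3) and form L = D - A. Since every row of L sums to 0, the all-ones vector is in the kernel and 0 is an eigenvalue. By the matrix-tree theorem the graph has (1/5) * product of the nonzero eigenvalues = 1 spanning tree.

[0, 0.5188, 1, 2.3111, 4.1701]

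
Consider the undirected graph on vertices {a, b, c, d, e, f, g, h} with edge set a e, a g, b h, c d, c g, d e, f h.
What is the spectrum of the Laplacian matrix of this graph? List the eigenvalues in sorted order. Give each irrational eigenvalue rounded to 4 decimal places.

Each diagonal entry of L is the vertex degree and each off-diagonal entry is -1 where an edge is present, 0 otherwise; in the order [a, b, c, d, e, f, g, h] the diagonal is [2, 1, 2, 2, 2, 1, 2, 2]. The multiplicity of 0 as a Laplacian eigenvalue equals the number of connected components. The 2 zero eigenvalues correspond to the 2 connected components. There are 2 zeros in the spectrum, matching the 2 components.

[0, 0, 1, 1.3820, 1.3820, 3, 3.6180, 3.6180]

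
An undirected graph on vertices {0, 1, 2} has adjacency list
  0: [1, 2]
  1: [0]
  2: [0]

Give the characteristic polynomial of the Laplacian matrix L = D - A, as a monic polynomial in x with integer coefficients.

With the vertex order [0, 1, 2], the degrees are [2, 1, 1], giving D = diag(2, 1, 1) and L = D - A. Computing det(xI - L) by cofactor expansion (or equivalently via sum-over-permutations) gives x^3 - 4x^2 + 3x. Since p(0) = det(-L) = 0, x divides p(x). The eigenvalues sum to 4, which equals trace(L) = 2|E|.

x^3 - 4x^2 + 3x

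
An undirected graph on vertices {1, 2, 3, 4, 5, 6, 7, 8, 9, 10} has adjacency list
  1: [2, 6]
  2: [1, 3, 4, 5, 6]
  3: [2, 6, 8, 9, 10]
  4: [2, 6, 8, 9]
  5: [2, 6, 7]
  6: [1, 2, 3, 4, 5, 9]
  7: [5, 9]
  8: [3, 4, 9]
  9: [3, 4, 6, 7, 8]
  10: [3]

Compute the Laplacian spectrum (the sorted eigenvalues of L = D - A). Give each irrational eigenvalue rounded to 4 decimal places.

Reading degrees in the order [1, 2, 3, 4, 5, 6, 7, 8, 9, 10] gives [2, 5, 5, 4, 3, 6, 2, 3, 5, 1]; set D = diag(2, 5, 5, 4, 3, 6, 2, 3, 5, 1) and form L = D - A. Diagonalising L (or applying a numerical eigensolver to the 10x10 matrix) gives the spectrum above. The single zero eigenvalue shows the graph is connected.

[0, 0.8401, 1.4884, 1.7644, 3.0359, 4.1397, 4.7164, 5.5919, 7.0063, 7.4168]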